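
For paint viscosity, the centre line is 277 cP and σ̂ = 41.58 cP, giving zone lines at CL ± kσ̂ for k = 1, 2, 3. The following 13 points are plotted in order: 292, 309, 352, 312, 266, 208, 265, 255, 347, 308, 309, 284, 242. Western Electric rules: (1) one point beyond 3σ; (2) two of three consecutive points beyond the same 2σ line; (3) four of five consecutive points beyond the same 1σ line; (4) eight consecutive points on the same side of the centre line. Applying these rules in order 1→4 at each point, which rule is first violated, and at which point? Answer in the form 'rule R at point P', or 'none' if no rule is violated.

none

Zone of each point (C = within 1σ̂, B = 1σ̂–2σ̂, A = 2σ̂–3σ̂, * = beyond 3σ̂; sign = side of CL): 1:+C, 2:+C, 3:+B, 4:+C, 5:-C, 6:-B, 7:-C, 8:-C, 9:+B, 10:+C, 11:+C, 12:+C, 13:-C
No rule fires across all 13 points.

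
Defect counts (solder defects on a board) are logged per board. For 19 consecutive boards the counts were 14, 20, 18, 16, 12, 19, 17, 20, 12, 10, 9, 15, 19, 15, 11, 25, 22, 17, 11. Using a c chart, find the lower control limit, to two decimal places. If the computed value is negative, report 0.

3.93

c̄ = (14 + 20 + 18 + 16 + 12 + 19 + 17 + 20 + 12 + 10 + 9 + 15 + 19 + 15 + 11 + 25 + 22 + 17 + 11) / 19 = 302 / 19 = 15.8947
LCL = c̄ − 3√c̄ = 15.8947 − 3 × 3.9868 = 3.9343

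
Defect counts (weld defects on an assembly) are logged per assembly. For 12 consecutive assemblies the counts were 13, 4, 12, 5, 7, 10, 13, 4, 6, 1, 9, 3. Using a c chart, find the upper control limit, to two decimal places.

15.33

c̄ = (13 + 4 + 12 + 5 + 7 + 10 + 13 + 4 + 6 + 1 + 9 + 3) / 12 = 87 / 12 = 7.2500
UCL = c̄ + 3√c̄ = 7.2500 + 3 × √7.2500 = 7.2500 + 3 × 2.6926 = 15.3277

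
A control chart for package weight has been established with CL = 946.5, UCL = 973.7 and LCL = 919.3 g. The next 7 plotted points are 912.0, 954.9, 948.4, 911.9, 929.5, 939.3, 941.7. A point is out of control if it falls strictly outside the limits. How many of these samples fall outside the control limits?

Compare each point to [919.3, 973.7]: sample 1 = 912.0 < LCL; sample 4 = 911.9 < LCL.

2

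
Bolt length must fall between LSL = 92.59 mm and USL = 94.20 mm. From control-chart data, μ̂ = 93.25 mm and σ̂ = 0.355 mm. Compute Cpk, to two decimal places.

0.62

Cpu = (USL − μ̂) / (3σ̂) = (94.20 − 93.25) / (3 × 0.355) = 0.8920; Cpl = (μ̂ − LSL) / (3σ̂) = (93.25 − 92.59) / (3 × 0.355) = 0.6197; Cpk = min(Cpu, Cpl) = 0.6197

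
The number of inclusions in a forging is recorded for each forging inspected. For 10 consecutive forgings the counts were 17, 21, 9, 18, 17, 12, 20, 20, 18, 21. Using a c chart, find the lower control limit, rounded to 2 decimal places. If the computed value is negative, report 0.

c̄ = (17 + 21 + 9 + 18 + 17 + 12 + 20 + 20 + 18 + 21) / 10 = 173 / 10 = 17.3000
LCL = c̄ − 3√c̄ = 17.3000 − 3 × 4.1593 = 4.8220

4.82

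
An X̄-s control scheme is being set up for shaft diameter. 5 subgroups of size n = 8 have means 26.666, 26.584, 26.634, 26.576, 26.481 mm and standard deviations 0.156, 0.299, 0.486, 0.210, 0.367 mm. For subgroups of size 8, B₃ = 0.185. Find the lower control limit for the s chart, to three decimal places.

0.056

s̄ = (0.156 + 0.299 + 0.486 + 0.210 + 0.367) / 5 = 0.3036
LCL_s = B₃·s̄ = 0.185 × 0.3036 = 0.0562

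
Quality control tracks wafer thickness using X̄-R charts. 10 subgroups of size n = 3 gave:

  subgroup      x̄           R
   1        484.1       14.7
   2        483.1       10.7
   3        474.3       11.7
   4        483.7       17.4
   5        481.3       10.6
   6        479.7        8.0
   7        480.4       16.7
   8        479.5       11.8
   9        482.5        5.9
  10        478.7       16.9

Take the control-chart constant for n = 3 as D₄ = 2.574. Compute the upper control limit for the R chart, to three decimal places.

32.021

R̄ = (14.7 + 10.7 + 11.7 + 17.4 + 10.6 + 8.0 + 16.7 + 11.8 + 5.9 + 16.9) / 10 = 124.4000 / 10 = 12.4400
UCL_R = D₄·R̄ = 2.574 × 12.4400 = 32.0206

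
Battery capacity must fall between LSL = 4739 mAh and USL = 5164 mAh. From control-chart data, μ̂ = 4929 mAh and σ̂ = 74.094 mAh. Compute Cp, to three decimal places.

0.956

Cp = (USL − LSL) / (6σ̂) = (5164 − 4739) / (6 × 74.094) = 425.0000 / 444.5640 = 0.9560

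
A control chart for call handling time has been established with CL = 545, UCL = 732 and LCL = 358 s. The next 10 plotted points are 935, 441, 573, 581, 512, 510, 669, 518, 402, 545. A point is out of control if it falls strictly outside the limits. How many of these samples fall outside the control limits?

Compare each point to [358, 732]: sample 1 = 935 > UCL.

1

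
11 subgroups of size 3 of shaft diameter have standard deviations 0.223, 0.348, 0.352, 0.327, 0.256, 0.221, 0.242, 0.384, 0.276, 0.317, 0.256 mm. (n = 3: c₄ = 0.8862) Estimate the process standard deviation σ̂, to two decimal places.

0.33

s̄ = (0.223 + 0.348 + 0.352 + 0.327 + 0.256 + 0.221 + 0.242 + 0.384 + 0.276 + 0.317 + 0.256) / 11 = 0.2911
σ̂ = s̄ / c₄ = 0.2911 / 0.8862 = 0.3285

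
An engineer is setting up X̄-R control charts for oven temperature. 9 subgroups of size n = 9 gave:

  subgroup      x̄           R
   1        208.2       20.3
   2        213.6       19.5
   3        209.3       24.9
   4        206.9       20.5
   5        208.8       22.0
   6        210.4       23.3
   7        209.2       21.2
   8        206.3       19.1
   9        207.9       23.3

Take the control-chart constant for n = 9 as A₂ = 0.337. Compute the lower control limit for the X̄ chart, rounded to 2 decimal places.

X̄̄ = (208.2 + 213.6 + 209.3 + 206.9 + 208.8 + 210.4 + 209.2 + 206.3 + 207.9) / 9 = 1880.6000 / 9 = 208.9556
R̄ = (20.3 + 19.5 + 24.9 + 20.5 + 22.0 + 23.3 + 21.2 + 19.1 + 23.3) / 9 = 194.1000 / 9 = 21.5667
LCL = X̄̄ − A₂·R̄ = 208.9556 − 0.337 × 21.5667 = 201.6876

201.69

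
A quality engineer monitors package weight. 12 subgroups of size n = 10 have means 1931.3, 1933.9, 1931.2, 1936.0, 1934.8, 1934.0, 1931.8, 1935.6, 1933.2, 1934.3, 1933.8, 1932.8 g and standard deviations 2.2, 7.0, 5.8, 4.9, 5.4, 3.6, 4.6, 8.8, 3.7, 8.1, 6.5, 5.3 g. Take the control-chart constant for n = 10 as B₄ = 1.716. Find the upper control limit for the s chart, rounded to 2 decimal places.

9.42

s̄ = (2.2 + 7.0 + 5.8 + 4.9 + 5.4 + 3.6 + 4.6 + 8.8 + 3.7 + 8.1 + 6.5 + 5.3) / 12 = 5.4917
UCL_s = B₄·s̄ = 1.716 × 5.4917 = 9.4237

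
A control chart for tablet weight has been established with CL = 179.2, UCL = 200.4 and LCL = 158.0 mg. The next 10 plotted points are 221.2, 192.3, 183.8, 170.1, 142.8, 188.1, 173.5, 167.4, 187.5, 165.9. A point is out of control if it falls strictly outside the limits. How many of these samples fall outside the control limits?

2

Compare each point to [158.0, 200.4]: sample 1 = 221.2 > UCL; sample 5 = 142.8 < LCL.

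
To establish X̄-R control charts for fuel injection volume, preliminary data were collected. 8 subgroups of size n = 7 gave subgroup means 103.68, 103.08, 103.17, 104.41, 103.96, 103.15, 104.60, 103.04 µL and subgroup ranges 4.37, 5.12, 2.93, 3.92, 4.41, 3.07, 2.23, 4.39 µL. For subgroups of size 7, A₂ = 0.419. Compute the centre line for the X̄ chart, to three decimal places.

103.636

X̄̄ = (103.68 + 103.08 + 103.17 + 104.41 + 103.96 + 103.15 + 104.60 + 103.04) / 8 = 829.0900 / 8 = 103.6363
CL = X̄̄ = 103.6363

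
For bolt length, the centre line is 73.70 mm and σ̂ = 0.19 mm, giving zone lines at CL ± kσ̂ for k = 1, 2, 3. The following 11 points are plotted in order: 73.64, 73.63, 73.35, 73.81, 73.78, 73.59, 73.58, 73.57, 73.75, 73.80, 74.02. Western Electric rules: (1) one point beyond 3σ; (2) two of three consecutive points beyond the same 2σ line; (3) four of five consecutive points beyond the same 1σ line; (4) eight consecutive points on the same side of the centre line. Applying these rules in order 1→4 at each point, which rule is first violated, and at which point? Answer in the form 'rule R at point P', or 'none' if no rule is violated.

Zone of each point (C = within 1σ̂, B = 1σ̂–2σ̂, A = 2σ̂–3σ̂, * = beyond 3σ̂; sign = side of CL): 1:-C, 2:-C, 3:-B, 4:+C, 5:+C, 6:-C, 7:-C, 8:-C, 9:+C, 10:+C, 11:+B
No rule fires across all 11 points.

none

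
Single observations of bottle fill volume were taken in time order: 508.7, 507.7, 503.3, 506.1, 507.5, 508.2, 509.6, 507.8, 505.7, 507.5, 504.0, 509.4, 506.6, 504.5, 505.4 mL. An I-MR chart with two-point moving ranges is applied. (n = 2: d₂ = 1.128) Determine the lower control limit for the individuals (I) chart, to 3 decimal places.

X̄ = (508.7 + 507.7 + 503.3 + 506.1 + 507.5 + 508.2 + 509.6 + 507.8 + 505.7 + 507.5 + 504.0 + 509.4 + 506.6 + 504.5 + 505.4) / 15 = 506.8000
Moving ranges: 1.0, 4.4, 2.8, 1.4, 0.7, 1.4, 1.8, 2.1, 1.8, 3.5, 5.4, 2.8, 2.1, 0.9; M̄R̄ = 32.1000 / 14 = 2.2929
LCL = X̄ − 3·M̄R̄/d₂ = 506.8000 − 3 × 2.2929 / 1.128 = 500.7020

500.702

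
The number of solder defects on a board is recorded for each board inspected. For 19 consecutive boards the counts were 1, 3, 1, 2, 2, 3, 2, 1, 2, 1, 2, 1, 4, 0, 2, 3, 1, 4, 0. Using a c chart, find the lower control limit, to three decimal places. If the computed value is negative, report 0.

0.000

c̄ = (1 + 3 + 1 + 2 + 2 + 3 + 2 + 1 + 2 + 1 + 2 + 1 + 4 + 0 + 2 + 3 + 1 + 4 + 0) / 19 = 35 / 19 = 1.8421
LCL = c̄ − 3√c̄ = 1.8421 − 3 × 1.3572 = -2.2296 → 0 (cannot be negative)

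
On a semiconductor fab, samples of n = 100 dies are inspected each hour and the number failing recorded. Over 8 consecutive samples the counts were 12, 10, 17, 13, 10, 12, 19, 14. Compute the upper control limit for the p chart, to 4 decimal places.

p̄ = Σdᵢ / (k·n) = 107 / (8 × 100) = 0.13375
UCL = p̄ + 3·√(p̄(1−p̄)/n) = 0.13375 + 3 × √(0.13375×0.86625/100) = 0.13375 + 3 × 0.03404 = 0.23587

0.2359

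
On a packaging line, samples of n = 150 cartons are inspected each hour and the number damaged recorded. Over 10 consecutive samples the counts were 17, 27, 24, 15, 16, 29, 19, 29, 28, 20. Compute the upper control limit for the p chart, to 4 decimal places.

0.2366

p̄ = Σdᵢ / (k·n) = 224 / (10 × 150) = 0.14933
UCL = p̄ + 3·√(p̄(1−p̄)/n) = 0.14933 + 3 × √(0.14933×0.85067/150) = 0.14933 + 3 × 0.02910 = 0.23664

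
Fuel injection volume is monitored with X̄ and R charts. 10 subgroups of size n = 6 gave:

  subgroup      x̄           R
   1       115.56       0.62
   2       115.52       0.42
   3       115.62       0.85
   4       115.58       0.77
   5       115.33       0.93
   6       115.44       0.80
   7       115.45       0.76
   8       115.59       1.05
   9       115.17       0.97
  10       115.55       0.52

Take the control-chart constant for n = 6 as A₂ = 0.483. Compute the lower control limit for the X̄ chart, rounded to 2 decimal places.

X̄̄ = (115.56 + 115.52 + 115.62 + 115.58 + 115.33 + 115.44 + 115.45 + 115.59 + 115.17 + 115.55) / 10 = 1154.8100 / 10 = 115.4810
R̄ = (0.62 + 0.42 + 0.85 + 0.77 + 0.93 + 0.80 + 0.76 + 1.05 + 0.97 + 0.52) / 10 = 7.6900 / 10 = 0.7690
LCL = X̄̄ − A₂·R̄ = 115.4810 − 0.483 × 0.7690 = 115.1096

115.11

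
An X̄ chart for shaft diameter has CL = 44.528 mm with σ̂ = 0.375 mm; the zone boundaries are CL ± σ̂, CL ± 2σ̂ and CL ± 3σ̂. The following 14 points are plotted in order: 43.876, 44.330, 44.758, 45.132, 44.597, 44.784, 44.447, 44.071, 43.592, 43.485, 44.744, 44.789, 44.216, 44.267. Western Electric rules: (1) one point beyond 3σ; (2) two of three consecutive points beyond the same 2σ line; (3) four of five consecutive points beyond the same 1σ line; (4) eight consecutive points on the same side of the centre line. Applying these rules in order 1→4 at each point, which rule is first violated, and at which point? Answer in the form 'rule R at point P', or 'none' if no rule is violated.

rule 2 at point 10

Zone of each point (C = within 1σ̂, B = 1σ̂–2σ̂, A = 2σ̂–3σ̂, * = beyond 3σ̂; sign = side of CL): 1:-B, 2:-C, 3:+C, 4:+B, 5:+C, 6:+C, 7:-C, 8:-B, 9:-A, 10:-A, 11:+C, 12:+C, 13:-C, 14:-C
Rule 2 (two of three consecutive points beyond the same 2σ limit) is satisfied at point 10.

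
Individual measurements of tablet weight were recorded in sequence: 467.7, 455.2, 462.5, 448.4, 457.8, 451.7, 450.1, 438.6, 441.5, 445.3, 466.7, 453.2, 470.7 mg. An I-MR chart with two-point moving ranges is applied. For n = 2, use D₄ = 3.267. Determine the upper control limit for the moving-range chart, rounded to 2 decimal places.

Moving ranges: 12.5, 7.3, 14.1, 9.4, 6.1, 1.6, 11.5, 2.9, 3.8, 21.4, 13.5, 17.5; M̄R̄ = 121.6000 / 12 = 10.1333
UCL_MR = D₄·M̄R̄ = 3.267 × 10.1333 = 33.1056

33.11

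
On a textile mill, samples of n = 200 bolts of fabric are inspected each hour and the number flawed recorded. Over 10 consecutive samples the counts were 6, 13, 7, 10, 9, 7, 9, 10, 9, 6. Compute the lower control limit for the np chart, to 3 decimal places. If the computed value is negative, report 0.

0.000

p̄ = Σdᵢ / (k·n) = 86 / (10 × 200) = 0.04300
LCL = np̄ − 3·√(np̄(1−p̄)) = 8.6000 − 3 × 2.8688 = -0.0065 → 0 (negative, so LCL = 0)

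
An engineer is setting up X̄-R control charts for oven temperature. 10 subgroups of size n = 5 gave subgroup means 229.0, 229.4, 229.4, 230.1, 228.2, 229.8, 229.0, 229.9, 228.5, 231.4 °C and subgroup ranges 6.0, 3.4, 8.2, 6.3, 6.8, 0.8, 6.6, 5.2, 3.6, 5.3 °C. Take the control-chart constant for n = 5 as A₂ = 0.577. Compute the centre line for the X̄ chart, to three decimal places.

229.470

X̄̄ = (229.0 + 229.4 + 229.4 + 230.1 + 228.2 + 229.8 + 229.0 + 229.9 + 228.5 + 231.4) / 10 = 2294.7000 / 10 = 229.4700
CL = X̄̄ = 229.4700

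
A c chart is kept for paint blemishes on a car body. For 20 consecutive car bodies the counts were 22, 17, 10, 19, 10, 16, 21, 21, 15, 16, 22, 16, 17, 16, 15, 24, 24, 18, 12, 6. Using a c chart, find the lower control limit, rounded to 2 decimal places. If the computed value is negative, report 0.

4.54

c̄ = (22 + 17 + 10 + 19 + 10 + 16 + 21 + 21 + 15 + 16 + 22 + 16 + 17 + 16 + 15 + 24 + 24 + 18 + 12 + 6) / 20 = 337 / 20 = 16.8500
LCL = c̄ − 3√c̄ = 16.8500 − 3 × 4.1049 = 4.5354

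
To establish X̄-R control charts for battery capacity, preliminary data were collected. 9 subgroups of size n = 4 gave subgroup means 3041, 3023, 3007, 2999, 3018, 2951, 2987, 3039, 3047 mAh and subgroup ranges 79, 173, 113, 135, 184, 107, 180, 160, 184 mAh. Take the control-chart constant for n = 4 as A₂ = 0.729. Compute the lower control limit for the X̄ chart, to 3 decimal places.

X̄̄ = (3041 + 3023 + 3007 + 2999 + 3018 + 2951 + 2987 + 3039 + 3047) / 9 = 27112.0000 / 9 = 3012.4444
R̄ = (79 + 173 + 113 + 135 + 184 + 107 + 180 + 160 + 184) / 9 = 1315.0000 / 9 = 146.1111
LCL = X̄̄ − A₂·R̄ = 3012.4444 − 0.729 × 146.1111 = 2905.9294

2905.929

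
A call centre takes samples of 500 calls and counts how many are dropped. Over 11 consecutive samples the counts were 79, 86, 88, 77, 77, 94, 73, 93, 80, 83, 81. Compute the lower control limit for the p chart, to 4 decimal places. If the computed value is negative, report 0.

0.1158

p̄ = Σdᵢ / (k·n) = 911 / (11 × 500) = 0.16564
LCL = p̄ − 3·√(p̄(1−p̄)/n) = 0.16564 − 3 × 0.01663 = 0.11576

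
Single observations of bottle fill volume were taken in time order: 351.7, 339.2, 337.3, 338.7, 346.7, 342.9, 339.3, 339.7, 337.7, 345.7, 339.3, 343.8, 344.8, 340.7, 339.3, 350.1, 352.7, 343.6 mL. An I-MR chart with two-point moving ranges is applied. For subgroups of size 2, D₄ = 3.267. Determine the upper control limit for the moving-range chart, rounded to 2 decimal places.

Moving ranges: 12.5, 1.9, 1.4, 8.0, 3.8, 3.6, 0.4, 2.0, 8.0, 6.4, 4.5, 1.0, 4.1, 1.4, 10.8, 2.6, 9.1; M̄R̄ = 81.5000 / 17 = 4.7941
UCL_MR = D₄·M̄R̄ = 3.267 × 4.7941 = 15.6624

15.66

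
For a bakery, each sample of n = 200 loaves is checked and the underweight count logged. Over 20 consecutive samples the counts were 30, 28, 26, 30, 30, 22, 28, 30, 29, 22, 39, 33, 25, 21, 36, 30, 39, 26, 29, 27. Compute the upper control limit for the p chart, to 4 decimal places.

0.2197

p̄ = Σdᵢ / (k·n) = 580 / (20 × 200) = 0.14500
UCL = p̄ + 3·√(p̄(1−p̄)/n) = 0.14500 + 3 × √(0.14500×0.85500/200) = 0.14500 + 3 × 0.02490 = 0.21969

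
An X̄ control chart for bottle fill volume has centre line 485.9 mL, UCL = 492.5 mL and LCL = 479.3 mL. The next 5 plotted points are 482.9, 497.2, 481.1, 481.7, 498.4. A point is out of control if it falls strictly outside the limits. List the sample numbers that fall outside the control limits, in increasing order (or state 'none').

Compare each point to [479.3, 492.5]: sample 2 = 497.2 > UCL; sample 5 = 498.4 > UCL.

2, 5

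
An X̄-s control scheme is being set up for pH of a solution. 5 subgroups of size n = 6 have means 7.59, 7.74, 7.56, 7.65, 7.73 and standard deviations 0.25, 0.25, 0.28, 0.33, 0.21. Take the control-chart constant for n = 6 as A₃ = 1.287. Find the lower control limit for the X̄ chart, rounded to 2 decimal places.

7.31

X̄̄ = (7.59 + 7.74 + 7.56 + 7.65 + 7.73) / 5 = 7.6540
s̄ = (0.25 + 0.25 + 0.28 + 0.33 + 0.21) / 5 = 0.2640
LCL = X̄̄ − A₃·s̄ = 7.6540 − 1.287 × 0.2640 = 7.3142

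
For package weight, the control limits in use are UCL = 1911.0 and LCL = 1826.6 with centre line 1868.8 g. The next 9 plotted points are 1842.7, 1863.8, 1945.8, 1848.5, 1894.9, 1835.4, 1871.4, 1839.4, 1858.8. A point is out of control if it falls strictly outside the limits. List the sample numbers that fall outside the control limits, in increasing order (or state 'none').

Compare each point to [1826.6, 1911.0]: sample 3 = 1945.8 > UCL.

3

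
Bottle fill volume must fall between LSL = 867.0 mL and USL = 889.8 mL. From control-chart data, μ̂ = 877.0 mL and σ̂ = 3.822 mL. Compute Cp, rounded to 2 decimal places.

Cp = (USL − LSL) / (6σ̂) = (889.8 − 867.0) / (6 × 3.822) = 22.8000 / 22.9320 = 0.9942

0.99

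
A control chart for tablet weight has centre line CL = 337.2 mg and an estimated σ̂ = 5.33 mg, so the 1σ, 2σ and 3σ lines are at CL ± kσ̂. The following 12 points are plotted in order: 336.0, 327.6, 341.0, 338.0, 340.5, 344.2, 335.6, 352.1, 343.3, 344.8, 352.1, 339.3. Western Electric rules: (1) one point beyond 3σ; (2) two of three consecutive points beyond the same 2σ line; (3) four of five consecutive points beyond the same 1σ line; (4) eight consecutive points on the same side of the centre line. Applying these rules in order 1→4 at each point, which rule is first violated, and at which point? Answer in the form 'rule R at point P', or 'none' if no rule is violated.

Zone of each point (C = within 1σ̂, B = 1σ̂–2σ̂, A = 2σ̂–3σ̂, * = beyond 3σ̂; sign = side of CL): 1:-C, 2:-B, 3:+C, 4:+C, 5:+C, 6:+B, 7:-C, 8:+A, 9:+B, 10:+B, 11:+A, 12:+C
Rule 3 (four of five consecutive points beyond the same 1σ limit) is satisfied at point 10.

rule 3 at point 10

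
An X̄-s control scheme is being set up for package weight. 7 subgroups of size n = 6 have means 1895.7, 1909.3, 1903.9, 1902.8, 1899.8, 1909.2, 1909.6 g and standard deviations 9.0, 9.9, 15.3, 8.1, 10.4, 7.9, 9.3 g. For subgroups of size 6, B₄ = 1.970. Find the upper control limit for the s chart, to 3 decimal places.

19.672

s̄ = (9.0 + 9.9 + 15.3 + 8.1 + 10.4 + 7.9 + 9.3) / 7 = 9.9857
UCL_s = B₄·s̄ = 1.970 × 9.9857 = 19.6719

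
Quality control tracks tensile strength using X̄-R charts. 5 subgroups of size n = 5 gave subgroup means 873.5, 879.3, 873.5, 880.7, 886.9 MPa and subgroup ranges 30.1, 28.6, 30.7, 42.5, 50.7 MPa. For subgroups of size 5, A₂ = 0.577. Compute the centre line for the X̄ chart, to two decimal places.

X̄̄ = (873.5 + 879.3 + 873.5 + 880.7 + 886.9) / 5 = 4393.9000 / 5 = 878.7800
CL = X̄̄ = 878.7800

878.78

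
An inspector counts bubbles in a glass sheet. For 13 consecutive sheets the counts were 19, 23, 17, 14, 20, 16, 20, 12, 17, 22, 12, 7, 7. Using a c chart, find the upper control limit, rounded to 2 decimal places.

c̄ = (19 + 23 + 17 + 14 + 20 + 16 + 20 + 12 + 17 + 22 + 12 + 7 + 7) / 13 = 206 / 13 = 15.8462
UCL = c̄ + 3√c̄ = 15.8462 + 3 × √15.8462 = 15.8462 + 3 × 3.9807 = 27.7883

27.79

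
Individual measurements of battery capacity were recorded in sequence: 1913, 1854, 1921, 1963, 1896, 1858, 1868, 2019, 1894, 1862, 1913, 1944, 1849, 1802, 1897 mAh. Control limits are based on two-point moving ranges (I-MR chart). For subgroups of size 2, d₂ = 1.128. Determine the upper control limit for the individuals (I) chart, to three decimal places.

X̄ = (1913 + 1854 + 1921 + 1963 + 1896 + 1858 + 1868 + 2019 + 1894 + 1862 + 1913 + 1944 + 1849 + 1802 + 1897) / 15 = 1896.8667
Moving ranges: 59, 67, 42, 67, 38, 10, 151, 125, 32, 51, 31, 95, 47, 95; M̄R̄ = 910.0000 / 14 = 65.0000
UCL = X̄ + 3·M̄R̄/d₂ = 1896.8667 + 3 × 65.0000 / 1.128 = 2069.7390

2069.739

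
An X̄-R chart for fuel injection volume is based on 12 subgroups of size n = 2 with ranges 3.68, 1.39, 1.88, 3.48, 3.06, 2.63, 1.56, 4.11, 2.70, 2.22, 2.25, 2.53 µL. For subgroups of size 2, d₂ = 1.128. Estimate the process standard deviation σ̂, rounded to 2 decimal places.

2.33

R̄ = (3.68 + 1.39 + 1.88 + 3.48 + 3.06 + 2.63 + 1.56 + 4.11 + 2.70 + 2.22 + 2.25 + 2.53) / 12 = 2.6242
σ̂ = R̄ / d₂ = 2.6242 / 1.128 = 2.3264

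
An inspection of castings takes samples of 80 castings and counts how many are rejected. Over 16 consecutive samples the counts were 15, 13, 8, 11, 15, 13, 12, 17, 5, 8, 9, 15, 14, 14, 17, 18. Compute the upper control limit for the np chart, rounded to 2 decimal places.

p̄ = Σdᵢ / (k·n) = 204 / (16 × 80) = 0.15937
UCL = np̄ + 3·√(np̄(1−p̄)) = 12.7500 + 3 × √(12.7500×0.84062) = 12.7500 + 3 × 3.2738 = 22.5715

22.57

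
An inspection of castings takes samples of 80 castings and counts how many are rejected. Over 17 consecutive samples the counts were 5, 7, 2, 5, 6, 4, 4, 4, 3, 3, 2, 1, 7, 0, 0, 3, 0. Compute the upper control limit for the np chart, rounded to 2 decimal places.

8.63

p̄ = Σdᵢ / (k·n) = 56 / (17 × 80) = 0.04118
UCL = np̄ + 3·√(np̄(1−p̄)) = 3.2941 + 3 × √(3.2941×0.95882) = 3.2941 + 3 × 1.7772 = 8.6257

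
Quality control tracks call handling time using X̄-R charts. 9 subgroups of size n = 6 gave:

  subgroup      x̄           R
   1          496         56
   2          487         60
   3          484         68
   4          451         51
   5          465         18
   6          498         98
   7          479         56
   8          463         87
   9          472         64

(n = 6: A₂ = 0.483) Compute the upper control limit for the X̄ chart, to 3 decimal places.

507.168

X̄̄ = (496 + 487 + 484 + 451 + 465 + 498 + 479 + 463 + 472) / 9 = 4295.0000 / 9 = 477.2222
R̄ = (56 + 60 + 68 + 51 + 18 + 98 + 56 + 87 + 64) / 9 = 558.0000 / 9 = 62.0000
UCL = X̄̄ + A₂·R̄ = 477.2222 + 0.483 × 62.0000 = 507.1682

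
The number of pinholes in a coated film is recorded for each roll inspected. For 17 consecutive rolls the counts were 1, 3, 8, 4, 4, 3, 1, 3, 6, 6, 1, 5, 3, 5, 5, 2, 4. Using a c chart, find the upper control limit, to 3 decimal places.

9.586

c̄ = (1 + 3 + 8 + 4 + 4 + 3 + 1 + 3 + 6 + 6 + 1 + 5 + 3 + 5 + 5 + 2 + 4) / 17 = 64 / 17 = 3.7647
UCL = c̄ + 3√c̄ = 3.7647 + 3 × √3.7647 = 3.7647 + 3 × 1.9403 = 9.5856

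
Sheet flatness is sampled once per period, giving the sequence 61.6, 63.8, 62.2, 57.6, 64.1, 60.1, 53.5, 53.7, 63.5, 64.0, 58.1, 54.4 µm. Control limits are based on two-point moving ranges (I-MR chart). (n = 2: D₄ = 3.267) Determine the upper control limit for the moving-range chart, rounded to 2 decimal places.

Moving ranges: 2.2, 1.6, 4.6, 6.5, 4.0, 6.6, 0.2, 9.8, 0.5, 5.9, 3.7; M̄R̄ = 45.6000 / 11 = 4.1455
UCL_MR = D₄·M̄R̄ = 3.267 × 4.1455 = 13.5432

13.54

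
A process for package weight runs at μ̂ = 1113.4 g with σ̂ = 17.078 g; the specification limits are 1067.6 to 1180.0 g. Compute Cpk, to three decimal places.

Cpu = (USL − μ̂) / (3σ̂) = (1180.0 − 1113.4) / (3 × 17.078) = 1.2999; Cpl = (μ̂ − LSL) / (3σ̂) = (1113.4 − 1067.6) / (3 × 17.078) = 0.8939; Cpk = min(Cpu, Cpl) = 0.8939

0.894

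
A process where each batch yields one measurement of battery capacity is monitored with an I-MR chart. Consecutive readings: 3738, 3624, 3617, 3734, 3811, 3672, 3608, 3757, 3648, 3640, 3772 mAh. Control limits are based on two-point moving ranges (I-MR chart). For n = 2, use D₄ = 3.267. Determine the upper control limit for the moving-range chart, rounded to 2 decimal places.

Moving ranges: 114, 7, 117, 77, 139, 64, 149, 109, 8, 132; M̄R̄ = 916.0000 / 10 = 91.6000
UCL_MR = D₄·M̄R̄ = 3.267 × 91.6000 = 299.2572

299.26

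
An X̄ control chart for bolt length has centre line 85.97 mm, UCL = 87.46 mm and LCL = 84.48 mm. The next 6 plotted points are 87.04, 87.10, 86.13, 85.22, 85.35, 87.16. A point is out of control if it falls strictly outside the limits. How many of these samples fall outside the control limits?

All 6 points lie within [84.48, 87.46].

0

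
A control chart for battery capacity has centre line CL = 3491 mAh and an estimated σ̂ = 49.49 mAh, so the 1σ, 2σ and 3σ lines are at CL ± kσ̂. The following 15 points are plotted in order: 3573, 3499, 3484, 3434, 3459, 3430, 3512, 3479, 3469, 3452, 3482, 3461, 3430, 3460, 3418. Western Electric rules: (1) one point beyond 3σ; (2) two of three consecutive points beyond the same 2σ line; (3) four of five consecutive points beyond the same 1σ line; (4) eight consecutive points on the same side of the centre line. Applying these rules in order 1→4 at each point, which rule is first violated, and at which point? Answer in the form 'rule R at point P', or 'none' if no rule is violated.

Zone of each point (C = within 1σ̂, B = 1σ̂–2σ̂, A = 2σ̂–3σ̂, * = beyond 3σ̂; sign = side of CL): 1:+B, 2:+C, 3:-C, 4:-B, 5:-C, 6:-B, 7:+C, 8:-C, 9:-C, 10:-C, 11:-C, 12:-C, 13:-B, 14:-C, 15:-B
Rule 4 (eight consecutive points on the same side of the centre line) is satisfied at point 15.

rule 4 at point 15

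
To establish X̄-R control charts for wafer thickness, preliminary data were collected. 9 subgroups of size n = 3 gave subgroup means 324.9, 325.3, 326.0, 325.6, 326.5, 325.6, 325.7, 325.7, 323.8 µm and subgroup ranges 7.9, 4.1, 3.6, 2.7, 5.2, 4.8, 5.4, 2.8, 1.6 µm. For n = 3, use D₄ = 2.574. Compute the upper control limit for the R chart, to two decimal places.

R̄ = (7.9 + 4.1 + 3.6 + 2.7 + 5.2 + 4.8 + 5.4 + 2.8 + 1.6) / 9 = 38.1000 / 9 = 4.2333
UCL_R = D₄·R̄ = 2.574 × 4.2333 = 10.8966

10.90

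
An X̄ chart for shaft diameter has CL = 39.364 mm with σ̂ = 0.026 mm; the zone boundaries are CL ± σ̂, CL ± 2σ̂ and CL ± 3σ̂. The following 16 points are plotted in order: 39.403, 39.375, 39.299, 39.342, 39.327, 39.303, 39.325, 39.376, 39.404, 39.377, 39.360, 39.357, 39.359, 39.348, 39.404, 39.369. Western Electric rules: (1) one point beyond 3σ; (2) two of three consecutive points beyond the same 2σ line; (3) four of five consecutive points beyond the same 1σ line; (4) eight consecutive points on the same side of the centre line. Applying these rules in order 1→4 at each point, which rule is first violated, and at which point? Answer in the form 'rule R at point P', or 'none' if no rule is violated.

Zone of each point (C = within 1σ̂, B = 1σ̂–2σ̂, A = 2σ̂–3σ̂, * = beyond 3σ̂; sign = side of CL): 1:+B, 2:+C, 3:-A, 4:-C, 5:-B, 6:-A, 7:-B, 8:+C, 9:+B, 10:+C, 11:-C, 12:-C, 13:-C, 14:-C, 15:+B, 16:+C
Rule 3 (four of five consecutive points beyond the same 1σ limit) is satisfied at point 7.

rule 3 at point 7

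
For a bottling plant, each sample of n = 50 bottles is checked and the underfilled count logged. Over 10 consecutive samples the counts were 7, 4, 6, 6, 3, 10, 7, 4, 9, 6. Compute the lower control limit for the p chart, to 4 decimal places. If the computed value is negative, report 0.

p̄ = Σdᵢ / (k·n) = 62 / (10 × 50) = 0.12400
LCL = p̄ − 3·√(p̄(1−p̄)/n) = 0.12400 − 3 × 0.04661 = -0.01583 → 0 (negative, so LCL = 0)

0.0000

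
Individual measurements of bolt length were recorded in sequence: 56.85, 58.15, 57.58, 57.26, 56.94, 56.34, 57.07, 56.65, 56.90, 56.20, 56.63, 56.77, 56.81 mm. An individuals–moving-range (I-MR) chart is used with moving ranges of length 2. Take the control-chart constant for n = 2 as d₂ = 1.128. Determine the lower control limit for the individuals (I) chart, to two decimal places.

X̄ = (56.85 + 58.15 + 57.58 + 57.26 + 56.94 + 56.34 + 57.07 + 56.65 + 56.90 + 56.20 + 56.63 + 56.77 + 56.81) / 13 = 56.9346
Moving ranges: 1.30, 0.57, 0.32, 0.32, 0.60, 0.73, 0.42, 0.25, 0.70, 0.43, 0.14, 0.04; M̄R̄ = 5.8200 / 12 = 0.4850
LCL = X̄ − 3·M̄R̄/d₂ = 56.9346 − 3 × 0.4850 / 1.128 = 55.6447

55.64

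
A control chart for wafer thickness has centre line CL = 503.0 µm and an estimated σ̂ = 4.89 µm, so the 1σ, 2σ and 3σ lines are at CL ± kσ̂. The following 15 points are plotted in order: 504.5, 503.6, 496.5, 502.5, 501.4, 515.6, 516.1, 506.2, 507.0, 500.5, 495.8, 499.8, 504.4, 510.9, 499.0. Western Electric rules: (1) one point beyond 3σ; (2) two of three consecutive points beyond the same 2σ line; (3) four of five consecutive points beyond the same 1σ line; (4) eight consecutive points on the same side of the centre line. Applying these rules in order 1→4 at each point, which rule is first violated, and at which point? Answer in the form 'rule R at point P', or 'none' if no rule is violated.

Zone of each point (C = within 1σ̂, B = 1σ̂–2σ̂, A = 2σ̂–3σ̂, * = beyond 3σ̂; sign = side of CL): 1:+C, 2:+C, 3:-B, 4:-C, 5:-C, 6:+A, 7:+A, 8:+C, 9:+C, 10:-C, 11:-B, 12:-C, 13:+C, 14:+B, 15:-C
Rule 2 (two of three consecutive points beyond the same 2σ limit) is satisfied at point 7.

rule 2 at point 7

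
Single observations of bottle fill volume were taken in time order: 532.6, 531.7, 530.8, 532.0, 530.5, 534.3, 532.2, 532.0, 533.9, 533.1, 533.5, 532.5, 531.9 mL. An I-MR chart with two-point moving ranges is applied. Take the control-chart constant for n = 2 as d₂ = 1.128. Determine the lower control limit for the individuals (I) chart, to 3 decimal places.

528.994

X̄ = (532.6 + 531.7 + 530.8 + 532.0 + 530.5 + 534.3 + 532.2 + 532.0 + 533.9 + 533.1 + 533.5 + 532.5 + 531.9) / 13 = 532.3846
Moving ranges: 0.9, 0.9, 1.2, 1.5, 3.8, 2.1, 0.2, 1.9, 0.8, 0.4, 1.0, 0.6; M̄R̄ = 15.3000 / 12 = 1.2750
LCL = X̄ − 3·M̄R̄/d₂ = 532.3846 − 3 × 1.2750 / 1.128 = 528.9937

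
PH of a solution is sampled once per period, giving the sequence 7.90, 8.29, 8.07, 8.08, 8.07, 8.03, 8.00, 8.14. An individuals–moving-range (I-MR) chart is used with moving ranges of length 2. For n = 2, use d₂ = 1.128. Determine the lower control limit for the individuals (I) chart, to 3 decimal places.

X̄ = (7.90 + 8.29 + 8.07 + 8.08 + 8.07 + 8.03 + 8.00 + 8.14) / 8 = 8.0725
Moving ranges: 0.39, 0.22, 0.01, 0.01, 0.04, 0.03, 0.14; M̄R̄ = 0.8400 / 7 = 0.1200
LCL = X̄ − 3·M̄R̄/d₂ = 8.0725 − 3 × 0.1200 / 1.128 = 7.7534

7.753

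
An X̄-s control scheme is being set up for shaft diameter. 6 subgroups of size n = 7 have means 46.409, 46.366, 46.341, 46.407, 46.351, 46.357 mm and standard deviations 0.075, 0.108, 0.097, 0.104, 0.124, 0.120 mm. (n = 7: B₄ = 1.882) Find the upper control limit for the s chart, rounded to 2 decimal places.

s̄ = (0.075 + 0.108 + 0.097 + 0.104 + 0.124 + 0.120) / 6 = 0.1047
UCL_s = B₄·s̄ = 1.882 × 0.1047 = 0.1970

0.20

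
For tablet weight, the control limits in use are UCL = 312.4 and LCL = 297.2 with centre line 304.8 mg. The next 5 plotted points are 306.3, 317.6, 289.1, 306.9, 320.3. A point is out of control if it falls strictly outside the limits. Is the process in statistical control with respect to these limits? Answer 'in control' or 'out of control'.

out of control

Compare each point to [297.2, 312.4]: sample 2 = 317.6 > UCL; sample 3 = 289.1 < LCL; sample 5 = 320.3 > UCL.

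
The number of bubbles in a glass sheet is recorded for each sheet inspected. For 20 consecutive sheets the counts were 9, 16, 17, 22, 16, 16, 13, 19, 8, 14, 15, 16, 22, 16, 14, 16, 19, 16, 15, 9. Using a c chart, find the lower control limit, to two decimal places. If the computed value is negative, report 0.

3.63

c̄ = (9 + 16 + 17 + 22 + 16 + 16 + 13 + 19 + 8 + 14 + 15 + 16 + 22 + 16 + 14 + 16 + 19 + 16 + 15 + 9) / 20 = 308 / 20 = 15.4000
LCL = c̄ − 3√c̄ = 15.4000 − 3 × 3.9243 = 3.6271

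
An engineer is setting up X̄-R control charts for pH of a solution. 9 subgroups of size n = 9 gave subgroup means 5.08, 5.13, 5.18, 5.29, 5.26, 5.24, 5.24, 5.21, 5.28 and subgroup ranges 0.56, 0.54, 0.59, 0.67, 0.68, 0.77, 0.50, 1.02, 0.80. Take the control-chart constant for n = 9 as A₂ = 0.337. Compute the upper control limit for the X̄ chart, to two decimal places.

5.44

X̄̄ = (5.08 + 5.13 + 5.18 + 5.29 + 5.26 + 5.24 + 5.24 + 5.21 + 5.28) / 9 = 46.9100 / 9 = 5.2122
R̄ = (0.56 + 0.54 + 0.59 + 0.67 + 0.68 + 0.77 + 0.50 + 1.02 + 0.80) / 9 = 6.1300 / 9 = 0.6811
UCL = X̄̄ + A₂·R̄ = 5.2122 + 0.337 × 0.6811 = 5.4418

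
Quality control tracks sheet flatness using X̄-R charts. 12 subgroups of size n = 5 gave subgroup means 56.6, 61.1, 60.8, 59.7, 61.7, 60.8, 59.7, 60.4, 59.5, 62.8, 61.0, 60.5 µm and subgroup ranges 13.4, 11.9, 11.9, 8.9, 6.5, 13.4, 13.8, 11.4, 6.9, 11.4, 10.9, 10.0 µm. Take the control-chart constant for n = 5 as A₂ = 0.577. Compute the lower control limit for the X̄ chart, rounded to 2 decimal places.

X̄̄ = (56.6 + 61.1 + 60.8 + 59.7 + 61.7 + 60.8 + 59.7 + 60.4 + 59.5 + 62.8 + 61.0 + 60.5) / 12 = 724.6000 / 12 = 60.3833
R̄ = (13.4 + 11.9 + 11.9 + 8.9 + 6.5 + 13.4 + 13.8 + 11.4 + 6.9 + 11.4 + 10.9 + 10.0) / 12 = 130.4000 / 12 = 10.8667
LCL = X̄̄ − A₂·R̄ = 60.3833 − 0.577 × 10.8667 = 54.1133

54.11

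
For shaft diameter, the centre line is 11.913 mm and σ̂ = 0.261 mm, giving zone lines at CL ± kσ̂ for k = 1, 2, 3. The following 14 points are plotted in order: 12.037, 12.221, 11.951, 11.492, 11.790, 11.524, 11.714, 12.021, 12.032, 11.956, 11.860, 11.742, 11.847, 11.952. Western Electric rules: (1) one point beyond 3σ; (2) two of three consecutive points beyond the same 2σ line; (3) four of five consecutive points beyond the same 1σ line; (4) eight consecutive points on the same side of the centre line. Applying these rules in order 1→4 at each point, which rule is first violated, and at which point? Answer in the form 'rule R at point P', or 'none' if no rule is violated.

none

Zone of each point (C = within 1σ̂, B = 1σ̂–2σ̂, A = 2σ̂–3σ̂, * = beyond 3σ̂; sign = side of CL): 1:+C, 2:+B, 3:+C, 4:-B, 5:-C, 6:-B, 7:-C, 8:+C, 9:+C, 10:+C, 11:-C, 12:-C, 13:-C, 14:+C
No rule fires across all 14 points.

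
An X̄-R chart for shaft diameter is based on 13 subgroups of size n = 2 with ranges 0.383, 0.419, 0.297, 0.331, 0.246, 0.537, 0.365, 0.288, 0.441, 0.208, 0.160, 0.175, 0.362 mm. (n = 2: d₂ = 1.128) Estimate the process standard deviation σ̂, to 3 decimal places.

0.287

R̄ = (0.383 + 0.419 + 0.297 + 0.331 + 0.246 + 0.537 + 0.365 + 0.288 + 0.441 + 0.208 + 0.160 + 0.175 + 0.362) / 13 = 0.3240
σ̂ = R̄ / d₂ = 0.3240 / 1.128 = 0.2872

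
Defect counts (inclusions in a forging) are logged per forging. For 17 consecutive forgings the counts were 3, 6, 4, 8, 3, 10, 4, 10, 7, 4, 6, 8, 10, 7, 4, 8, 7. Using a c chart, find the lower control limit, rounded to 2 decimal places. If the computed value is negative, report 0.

c̄ = (3 + 6 + 4 + 8 + 3 + 10 + 4 + 10 + 7 + 4 + 6 + 8 + 10 + 7 + 4 + 8 + 7) / 17 = 109 / 17 = 6.4118
LCL = c̄ − 3√c̄ = 6.4118 − 3 × 2.5321 = -1.1847 → 0 (cannot be negative)

0.00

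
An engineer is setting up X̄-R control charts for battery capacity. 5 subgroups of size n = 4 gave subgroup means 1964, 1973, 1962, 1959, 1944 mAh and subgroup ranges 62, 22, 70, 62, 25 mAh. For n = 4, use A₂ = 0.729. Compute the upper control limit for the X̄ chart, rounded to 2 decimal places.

X̄̄ = (1964 + 1973 + 1962 + 1959 + 1944) / 5 = 9802.0000 / 5 = 1960.4000
R̄ = (62 + 22 + 70 + 62 + 25) / 5 = 241.0000 / 5 = 48.2000
UCL = X̄̄ + A₂·R̄ = 1960.4000 + 0.729 × 48.2000 = 1995.5378

1995.54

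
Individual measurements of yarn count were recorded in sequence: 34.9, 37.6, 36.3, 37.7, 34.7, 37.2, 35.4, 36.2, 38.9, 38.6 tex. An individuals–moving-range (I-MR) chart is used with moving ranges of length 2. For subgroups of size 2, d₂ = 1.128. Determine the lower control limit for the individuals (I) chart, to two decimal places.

X̄ = (34.9 + 37.6 + 36.3 + 37.7 + 34.7 + 37.2 + 35.4 + 36.2 + 38.9 + 38.6) / 10 = 36.7500
Moving ranges: 2.7, 1.3, 1.4, 3.0, 2.5, 1.8, 0.8, 2.7, 0.3; M̄R̄ = 16.5000 / 9 = 1.8333
LCL = X̄ − 3·M̄R̄/d₂ = 36.7500 − 3 × 1.8333 / 1.128 = 31.8741

31.87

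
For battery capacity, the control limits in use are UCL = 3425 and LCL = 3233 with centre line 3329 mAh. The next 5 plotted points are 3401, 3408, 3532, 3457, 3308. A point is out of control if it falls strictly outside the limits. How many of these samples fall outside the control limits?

Compare each point to [3233, 3425]: sample 3 = 3532 > UCL; sample 4 = 3457 > UCL.

2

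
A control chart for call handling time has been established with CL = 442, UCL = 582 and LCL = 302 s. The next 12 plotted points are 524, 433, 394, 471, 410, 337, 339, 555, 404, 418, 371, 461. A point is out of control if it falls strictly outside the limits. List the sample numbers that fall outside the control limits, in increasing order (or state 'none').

none

All 12 points lie within [302, 582].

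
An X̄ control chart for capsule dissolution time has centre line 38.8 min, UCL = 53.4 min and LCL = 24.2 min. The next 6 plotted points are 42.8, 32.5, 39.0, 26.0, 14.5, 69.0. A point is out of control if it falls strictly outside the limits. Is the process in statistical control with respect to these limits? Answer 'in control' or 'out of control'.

Compare each point to [24.2, 53.4]: sample 5 = 14.5 < LCL; sample 6 = 69.0 > UCL.

out of control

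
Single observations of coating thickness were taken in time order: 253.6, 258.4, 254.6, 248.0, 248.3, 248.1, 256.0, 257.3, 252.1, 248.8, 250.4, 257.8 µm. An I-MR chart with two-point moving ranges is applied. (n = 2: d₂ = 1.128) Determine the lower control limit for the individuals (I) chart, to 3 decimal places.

X̄ = (253.6 + 258.4 + 254.6 + 248.0 + 248.3 + 248.1 + 256.0 + 257.3 + 252.1 + 248.8 + 250.4 + 257.8) / 12 = 252.7833
Moving ranges: 4.8, 3.8, 6.6, 0.3, 0.2, 7.9, 1.3, 5.2, 3.3, 1.6, 7.4; M̄R̄ = 42.4000 / 11 = 3.8545
LCL = X̄ − 3·M̄R̄/d₂ = 252.7833 − 3 × 3.8545 / 1.128 = 242.5319

242.532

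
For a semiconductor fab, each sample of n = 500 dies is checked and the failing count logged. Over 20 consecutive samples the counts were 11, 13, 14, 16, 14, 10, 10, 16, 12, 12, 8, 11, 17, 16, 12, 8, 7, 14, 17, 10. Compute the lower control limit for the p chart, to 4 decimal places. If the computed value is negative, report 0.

p̄ = Σdᵢ / (k·n) = 248 / (20 × 500) = 0.02480
LCL = p̄ − 3·√(p̄(1−p̄)/n) = 0.02480 − 3 × 0.00695 = 0.00394

0.0039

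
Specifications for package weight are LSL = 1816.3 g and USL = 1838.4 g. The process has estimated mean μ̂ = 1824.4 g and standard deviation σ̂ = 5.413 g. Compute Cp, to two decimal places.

Cp = (USL − LSL) / (6σ̂) = (1838.4 − 1816.3) / (6 × 5.413) = 22.1000 / 32.4780 = 0.6805

0.68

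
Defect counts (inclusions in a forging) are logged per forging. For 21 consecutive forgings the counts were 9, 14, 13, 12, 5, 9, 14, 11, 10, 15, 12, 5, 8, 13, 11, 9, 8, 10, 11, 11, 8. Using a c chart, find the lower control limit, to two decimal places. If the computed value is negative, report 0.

c̄ = (9 + 14 + 13 + 12 + 5 + 9 + 14 + 11 + 10 + 15 + 12 + 5 + 8 + 13 + 11 + 9 + 8 + 10 + 11 + 11 + 8) / 21 = 218 / 21 = 10.3810
LCL = c̄ − 3√c̄ = 10.3810 − 3 × 3.2219 = 0.7151

0.72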